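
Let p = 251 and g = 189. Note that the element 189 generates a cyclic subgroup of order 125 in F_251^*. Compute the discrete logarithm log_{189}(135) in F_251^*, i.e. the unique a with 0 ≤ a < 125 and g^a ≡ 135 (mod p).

118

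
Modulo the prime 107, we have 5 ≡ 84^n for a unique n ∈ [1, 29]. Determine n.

17

Compute 84^1 mod 107 = 84, then multiply by 84 repeatedly:
  84^1=84  84^2=101  84^3=31  84^4=36  84^5=28
  84^6=105  84^7=46  84^8=12  84^9=45  84^10=35
  84^11=51  84^12=4  84^13=15  84^14=83  84^15=17
  84^16=37  84^17=5
Found 5 at exponent 17.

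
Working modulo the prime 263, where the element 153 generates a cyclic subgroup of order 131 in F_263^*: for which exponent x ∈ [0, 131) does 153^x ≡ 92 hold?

Baby-step giant-step with m = ceil(sqrt(131)) = 12.
Baby table (153^j mod 263 for j=0..11):
  0:1  1:153  2:2  3:43  4:4  5:86  6:8  7:172
  8:16  9:81  10:32  11:162
Giant step factor: 153^(-12) ≡ 37 (mod 263).
Scan 92·37^i mod 263 for i = 0, 1, …:
  i=0: 92   i=1: 248   i=2: 234   i=3: 242
  i=4: 12   i=5: 181   i=6: 122   i=7: 43
Match at i=7, j=3: x = 7·12 + 3 = 87.

87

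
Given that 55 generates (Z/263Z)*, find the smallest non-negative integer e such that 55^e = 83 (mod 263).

148

Baby-step giant-step with m = ceil(sqrt(262)) = 17.
Baby table (55^j mod 263 for j=0..16):
  0:1  1:55  2:132  3:159  4:66  5:211  6:33  7:237
  8:148  9:250  10:74  11:125  12:37  13:194  14:150  15:97
  16:75
Giant step factor: 55^(-17) ≡ 19 (mod 263).
Scan 83·19^i mod 263 for i = 0, 1, …:
  i=0: 83   i=1: 262   i=2: 244   i=3: 165
  i=4: 242   i=5: 127   i=6: 46   i=7: 85
  i=8: 37
Match at i=8, j=12: e = 8·17 + 12 = 148.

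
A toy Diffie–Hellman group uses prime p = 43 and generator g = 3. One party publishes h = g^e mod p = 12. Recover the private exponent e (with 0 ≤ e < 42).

13

Successive powers of 3 modulo 43:
  3^0=1  3^1=3  3^2=9  3^3=27  3^4=38  3^5=28
  3^6=41  3^7=37  3^8=25  3^9=32  3^10=10  3^11=30
  3^12=4  3^13=12
So 3^13 ≡ 12 (mod 43), giving e = 13.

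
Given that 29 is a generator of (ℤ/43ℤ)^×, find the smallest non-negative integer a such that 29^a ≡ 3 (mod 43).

Baby-step giant-step with m = ceil(sqrt(42)) = 7.
Baby table (29^j mod 43 for j=0..6):
  0:1  1:29  2:24  3:8  4:17  5:20  6:21
Giant step factor: 29^(-7) ≡ 37 (mod 43).
Scan 3·37^i mod 43 for i = 0, 1, …:
  i=0: 3   i=1: 25   i=2: 22   i=3: 40
  i=4: 18   i=5: 21
Match at i=5, j=6: a = 5·7 + 6 = 41.

41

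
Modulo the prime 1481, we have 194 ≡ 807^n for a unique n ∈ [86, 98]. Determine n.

Compute 807^86 mod 1481 = 973, then multiply by 807 repeatedly:
  807^86=973  807^87=281  807^88=174  807^89=1204  807^90=92
  807^91=194
Found 194 at exponent 91.

91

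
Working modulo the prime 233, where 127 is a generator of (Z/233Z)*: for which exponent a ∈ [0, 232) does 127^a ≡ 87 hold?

Baby-step giant-step with m = ceil(sqrt(232)) = 16.
Baby table (127^j mod 233 for j=0..15):
  0:1  1:127  2:52  3:80  4:141  5:199  6:109  7:96
  8:76  9:99  10:224  11:22  12:231  13:212  14:129  15:73
Giant step factor: 127^(-16) ≡ 19 (mod 233).
Scan 87·19^i mod 233 for i = 0, 1, …:
  i=0: 87   i=1: 22
Match at i=1, j=11: a = 1·16 + 11 = 27.

27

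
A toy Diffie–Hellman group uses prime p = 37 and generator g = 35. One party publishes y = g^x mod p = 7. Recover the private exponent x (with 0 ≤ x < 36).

32

Successive powers of 35 modulo 37:
  35^0=1  35^1=35  35^2=4  35^3=29  35^4=16  35^5=5
  35^6=27  35^7=20  35^8=34  35^9=6  35^10=25  35^11=24
  35^12=26  35^13=22  35^14=30  35^15=14  35^16=9  35^17=19
  35^18=36  35^19=2  35^20=33  35^21=8  35^22=21  35^23=32
  35^24=10  35^25=17  35^26=3  35^27=31  35^28=12  35^29=13
  35^30=11  35^31=15  35^32=7
So 35^32 ≡ 7 (mod 37), giving x = 32.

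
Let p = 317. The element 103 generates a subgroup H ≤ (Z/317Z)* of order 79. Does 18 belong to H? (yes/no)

no

18 ∈ ⟨103⟩ iff 18^79 ≡ 1 (mod 317), since |⟨103⟩| = 79.
18^79 mod 317 = 114.
Since 114 ≠ 1, 18 does not lie in the subgroup.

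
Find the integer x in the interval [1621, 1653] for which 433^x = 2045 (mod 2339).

1626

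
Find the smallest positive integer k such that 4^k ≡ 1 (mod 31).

5

The order of 4 must divide p − 1 = 30 = 2 · 3 · 5.
Divisors: 1, 2, 3, 5, 6, 10, 15, 30.
Check each in increasing order: 4^1 ≡ 4;  4^2 ≡ 16;  4^3 ≡ 2;  4^5 ≡ 1.
Smallest exponent giving 1 is 5.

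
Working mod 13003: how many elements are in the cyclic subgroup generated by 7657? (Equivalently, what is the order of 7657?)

6501

The order of 7657 must divide p − 1 = 13002 = 2 · 3 · 11 · 197.
Divisors: 1, 2, 3, 6, 11, 22, 33, 66, 197, 394, 591, 1182, 2167, 4334, 6501, 13002.
Check each in increasing order: 7657^1 ≡ 7657;  7657^2 ≡ 12125;  7657^3 ≡ 12708;  7657^6 ≡ 9007;  7657^11 ≡ 8834;  7657^22 ≡ 8553;  7657^33 ≡ 9772;  7657^66 ≡ 10955;  7657^197 ≡ 11903;  7657^394 ≡ 721;  7657^591 ≡ 83;  7657^1182 ≡ 6889;  7657^2167 ≡ 11315;  7657^4334 ≡ 1687;  7657^6501 ≡ 1.
Smallest exponent giving 1 is 6501.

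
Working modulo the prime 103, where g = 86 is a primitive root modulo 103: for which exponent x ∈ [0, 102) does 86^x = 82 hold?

Baby-step giant-step with m = ceil(sqrt(102)) = 11.
Baby table (86^j mod 103 for j=0..10):
  0:1  1:86  2:83  3:31  4:91  5:101  6:34  7:40
  8:41  9:24  10:4
Giant step factor: 86^(-11) ≡ 53 (mod 103).
Scan 82·53^i mod 103 for i = 0, 1, …:
  i=0: 82   i=1: 20   i=2: 30   i=3: 45
  i=4: 16   i=5: 24
Match at i=5, j=9: x = 5·11 + 9 = 64.

64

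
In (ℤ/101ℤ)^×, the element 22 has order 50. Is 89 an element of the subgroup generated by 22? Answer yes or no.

no

89 ∈ ⟨22⟩ iff 89^50 ≡ 1 (mod 101), since |⟨22⟩| = 50.
89^50 mod 101 = 100.
Since 100 ≠ 1, 89 does not lie in the subgroup.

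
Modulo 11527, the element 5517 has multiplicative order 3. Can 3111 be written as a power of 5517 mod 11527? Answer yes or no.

⟨5517⟩ has order 3; its elements mod 11527 are {1, 5517, 6009}.
3111 is not in this set.

no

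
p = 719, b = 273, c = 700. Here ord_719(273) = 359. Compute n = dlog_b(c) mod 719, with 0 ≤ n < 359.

Baby-step giant-step with m = ceil(sqrt(359)) = 19.
Baby table (273^j mod 719 for j=0..18):
  0:1  1:273  2:472  3:155  4:613  5:541  6:298  7:107
  8:451  9:174  10:48  11:162  12:367  13:250  14:664  15:84
  16:643  17:103  18:78
Giant step factor: 273^(-19) ≡ 310 (mod 719).
Scan 700·310^i mod 719 for i = 0, 1, …:
  i=0: 700   i=1: 581   i=2: 360   i=3: 155
Match at i=3, j=3: n = 3·19 + 3 = 60.

60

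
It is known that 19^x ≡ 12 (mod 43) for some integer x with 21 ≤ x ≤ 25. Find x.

Compute 19^21 mod 43 = 42, then multiply by 19 repeatedly:
  19^21=42  19^22=24  19^23=26  19^24=21  19^25=12
Found 12 at exponent 25.

25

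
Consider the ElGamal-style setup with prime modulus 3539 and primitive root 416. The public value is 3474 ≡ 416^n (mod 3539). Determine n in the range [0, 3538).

355

Baby-step giant-step with m = ceil(sqrt(3538)) = 60.
Baby table (416^j mod 3539 for j=0..59):
  0:1  1:416  2:3184  3:958  4:2160  5:3193  6:1163  7:2504
  8:1198  9:2908  10:2929  11:1048  12:671  13:3094  14:2447  15:2259
  16:1909  17:1408  18:1793  19:2698  20:505  21:1279  22:1214  23:2486
  24:788  25:2220  26:3380  27:1097  28:3360  29:3394  30:3382  31:1929
  32:2650  33:1771  34:624  35:1237  36:1437  37:3240  38:3020  39:3514
  40:217  41:1797  42:823  43:2624  44:1572  45:2776  46:1102  47:1901
  48:1619  49:1094  50:2112  51:920  52:508  53:2527  54:149  55:1821
  56:190  57:1182  58:3330  59:1531
Giant step factor: 416^(-60) ≡ 2483 (mod 3539).
Scan 3474·2483^i mod 3539 for i = 0, 1, …:
  i=0: 3474   i=1: 1399   i=2: 1958   i=3: 2667
  i=4: 692   i=5: 1821
Match at i=5, j=55: n = 5·60 + 55 = 355.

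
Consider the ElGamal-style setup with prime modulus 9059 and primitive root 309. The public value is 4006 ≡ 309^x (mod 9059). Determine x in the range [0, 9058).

Baby-step giant-step with m = ceil(sqrt(9058)) = 96.
Baby table (309^j mod 9059 for j=0..95):
  0:1  1:309  2:4891  3:7525  4:6121  5:7117  6:6875  7:4569
  8:7676  9:7485  10:2820  11:1716  12:4822  13:4322  14:3825  15:4255
  16:1240  17:2682  18:4369  19:230  20:7657  21:1614  22:481  23:3685
  24:6290  25:4984  26:26  27:8034  28:340  29:5411  30:5143  31:3862
  32:6629  33:1027  34:278  35:4371  36:848  37:8380  38:7605  39:3664
  40:8860  41:1922  42:5063  43:6319  44:4886  45:5980  46:8843  47:5728
  48:3447  49:5220  50:478  51:2758  52:676  53:527  54:8840  55:4801
  56:6892  57:763  58:233  59:8584  60:7228  61:4938  62:3930  63:464
  64:7491  65:4674  66:3885  67:4677  68:4812  69:1232  70:210  71:1477
  72:3443  73:3984  74:8091  75:8894  76:3369  77:8295  78:8517  79:4643
  80:3365  81:7059  82:7071  83:1720  84:6058  85:5768  86:6748  87:1562
  88:2531  89:3005  90:4527  91:3757  92:1361  93:3835  94:7345  95:4855
Giant step factor: 309^(-96) ≡ 1694 (mod 9059).
Scan 4006·1694^i mod 9059 for i = 0, 1, …:
  i=0: 4006   i=1: 973   i=2: 8583   i=3: 8966
  i=4: 5520   i=5: 1992   i=6: 4500   i=7: 4381
  i=8: 2093   i=9: 3473     …   i=72: 4971
  i=73: 5063
Match at i=73, j=42: x = 73·96 + 42 = 7050.

7050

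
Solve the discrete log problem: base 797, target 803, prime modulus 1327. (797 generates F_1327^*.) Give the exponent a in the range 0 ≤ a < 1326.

Baby-step giant-step with m = ceil(sqrt(1326)) = 37.
Baby table (797^j mod 1327 for j=0..36):
  0:1  1:797  2:903  3:457  4:631  5:1301  6:510  7:408
  8:61  9:845  10:676  11:10  12:8  13:1068  14:589  15:1002
  16:1067  17:1119  18:99  19:610  20:488  21:125  22:100  23:80
  24:64  25:582  26:731  27:54  28:574  29:990  30:792  31:899
  32:1250  33:1000  34:800  35:640  36:512
Giant step factor: 797^(-37) ≡ 1154 (mod 1327).
Scan 803·1154^i mod 1327 for i = 0, 1, …:
  i=0: 803   i=1: 416   i=2: 1017   i=3: 550
  i=4: 394   i=5: 842   i=6: 304   i=7: 488
Match at i=7, j=20: a = 7·37 + 20 = 279.

279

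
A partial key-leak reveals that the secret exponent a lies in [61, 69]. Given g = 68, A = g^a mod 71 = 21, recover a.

67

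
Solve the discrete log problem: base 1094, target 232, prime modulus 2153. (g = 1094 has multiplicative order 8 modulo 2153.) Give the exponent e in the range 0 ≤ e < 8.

6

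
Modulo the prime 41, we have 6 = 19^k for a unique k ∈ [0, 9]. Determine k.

9

Compute 19^0 mod 41 = 1, then multiply by 19 repeatedly:
  19^0=1  19^1=19  19^2=33  19^3=12  19^4=23
  19^5=27  19^6=21  19^7=30  19^8=37  19^9=6
Found 6 at exponent 9.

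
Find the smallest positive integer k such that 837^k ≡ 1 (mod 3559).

The order of 837 must divide p − 1 = 3558 = 2 · 3 · 593.
Divisors: 1, 2, 3, 6, 593, 1186, 1779, 3558.
Check each in increasing order: 837^1 ≡ 837;  837^2 ≡ 3005;  837^3 ≡ 2531;  837^6 ≡ 3320;  837^593 ≡ 1435;  837^1186 ≡ 2123;  837^1779 ≡ 1.
Smallest exponent giving 1 is 1779.

1779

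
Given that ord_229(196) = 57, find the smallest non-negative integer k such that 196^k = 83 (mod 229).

22

Successive powers of 196 modulo 229:
  196^0=1  196^1=196  196^2=173  196^3=16  196^4=159  196^5=20
  196^6=27  196^7=25  196^8=91  196^9=203  196^10=171  196^11=82
  196^12=42  196^13=217  196^14=167  196^15=214  196^16=37  196^17=153
  196^18=218  196^19=134  196^20=158  196^21=53  196^22=83
So 196^22 ≡ 83 (mod 229), giving k = 22.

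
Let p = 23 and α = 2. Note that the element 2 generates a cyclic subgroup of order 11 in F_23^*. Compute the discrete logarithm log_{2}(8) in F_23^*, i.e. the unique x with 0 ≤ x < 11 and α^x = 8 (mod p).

3

Successive powers of 2 modulo 23:
  2^0=1  2^1=2  2^2=4  2^3=8
So 2^3 ≡ 8 (mod 23), giving x = 3.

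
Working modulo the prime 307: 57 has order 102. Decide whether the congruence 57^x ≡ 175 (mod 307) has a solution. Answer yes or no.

no

175 ∈ ⟨57⟩ iff 175^102 ≡ 1 (mod 307), since |⟨57⟩| = 102.
175^102 mod 307 = 289.
Since 289 ≠ 1, 175 does not lie in the subgroup.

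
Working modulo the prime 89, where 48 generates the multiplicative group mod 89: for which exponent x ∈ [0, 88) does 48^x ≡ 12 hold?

33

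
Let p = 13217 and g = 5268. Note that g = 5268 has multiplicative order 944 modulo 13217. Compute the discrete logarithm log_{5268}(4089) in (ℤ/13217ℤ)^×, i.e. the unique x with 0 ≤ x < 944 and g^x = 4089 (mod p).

730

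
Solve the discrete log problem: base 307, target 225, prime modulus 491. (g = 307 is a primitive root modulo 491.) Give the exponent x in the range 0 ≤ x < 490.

26

Baby-step giant-step with m = ceil(sqrt(490)) = 23.
Baby table (307^j mod 491 for j=0..22):
  0:1  1:307  2:468  3:304  4:38  5:373  6:108  7:259
  8:462  9:426  10:176  11:22  12:371  13:476  14:305  15:345
  16:350  17:412  18:297  19:344  20:43  21:435  22:484
Giant step factor: 307^(-23) ≡ 69 (mod 491).
Scan 225·69^i mod 491 for i = 0, 1, …:
  i=0: 225   i=1: 304
Match at i=1, j=3: x = 1·23 + 3 = 26.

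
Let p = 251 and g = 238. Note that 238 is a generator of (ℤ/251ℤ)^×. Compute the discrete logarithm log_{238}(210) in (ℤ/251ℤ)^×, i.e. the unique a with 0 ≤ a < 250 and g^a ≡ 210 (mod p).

147

Baby-step giant-step with m = ceil(sqrt(250)) = 16.
Baby table (238^j mod 251 for j=0..15):
  0:1  1:238  2:169  3:62  4:198  5:187  6:79  7:228
  8:48  9:129  10:80  11:215  12:217  13:191  14:27  15:151
Giant step factor: 238^(-16) ≡ 106 (mod 251).
Scan 210·106^i mod 251 for i = 0, 1, …:
  i=0: 210   i=1: 172   i=2: 160   i=3: 143
  i=4: 98   i=5: 97   i=6: 242   i=7: 50
  i=8: 29   i=9: 62
Match at i=9, j=3: a = 9·16 + 3 = 147.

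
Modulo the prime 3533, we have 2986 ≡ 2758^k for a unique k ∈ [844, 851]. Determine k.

849

Compute 2758^844 mod 3533 = 1722, then multiply by 2758 repeatedly:
  2758^844=1722  2758^845=924  2758^846=1099  2758^847=3261  2758^848=2353
  2758^849=2986
Found 2986 at exponent 849.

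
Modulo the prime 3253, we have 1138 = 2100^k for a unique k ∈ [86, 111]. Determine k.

Compute 2100^86 mod 3253 = 4, then multiply by 2100 repeatedly:
  2100^86=4  2100^87=1894  2100^88=2234  2100^89=574  2100^90=1790
  2100^91=1785  2100^92=1044  2100^93=3131  2100^94=787  2100^95=176
  2100^96=2011  2100^97=706  2100^98=2485  2100^99=688  2100^100=468
  2100^101=394  2100^102=1138
Found 1138 at exponent 102.

102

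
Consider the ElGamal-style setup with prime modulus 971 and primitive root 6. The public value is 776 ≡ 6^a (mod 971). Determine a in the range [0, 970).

Baby-step giant-step with m = ceil(sqrt(970)) = 32.
Baby table (6^j mod 971 for j=0..31):
  0:1  1:6  2:36  3:216  4:325  5:8  6:48  7:288
  8:757  9:658  10:64  11:384  12:362  13:230  14:409  15:512
  16:159  17:954  18:869  19:359  20:212  21:301  22:835  23:155
  24:930  25:725  26:466  27:854  28:269  29:643  30:945  31:815
Giant step factor: 6^(-32) ≡ 111 (mod 971).
Scan 776·111^i mod 971 for i = 0, 1, …:
  i=0: 776   i=1: 688   i=2: 630   i=3: 18
  i=4: 56   i=5: 390   i=6: 566   i=7: 682
  i=8: 935   i=9: 859     …   i=22: 370
  i=23: 288
Match at i=23, j=7: a = 23·32 + 7 = 743.

743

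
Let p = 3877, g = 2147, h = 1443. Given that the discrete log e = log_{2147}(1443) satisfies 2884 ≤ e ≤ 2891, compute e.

Compute 2147^2884 mod 3877 = 492, then multiply by 2147 repeatedly:
  2147^2884=492  2147^2885=1780  2147^2886=2815  2147^2887=3439  2147^2888=1725
  2147^2889=1040  2147^2890=3605  2147^2891=1443
Found 1443 at exponent 2891.

2891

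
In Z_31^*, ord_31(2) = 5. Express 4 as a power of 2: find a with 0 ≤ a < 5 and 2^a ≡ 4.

Successive powers of 2 modulo 31:
  2^0=1  2^1=2  2^2=4
So 2^2 ≡ 4 (mod 31), giving a = 2.

2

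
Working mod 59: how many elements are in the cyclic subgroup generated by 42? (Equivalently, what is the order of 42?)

The order of 42 must divide p − 1 = 58 = 2 · 29.
Divisors: 1, 2, 29, 58.
Check each in increasing order: 42^1 ≡ 42;  42^2 ≡ 53;  42^29 ≡ 58;  42^58 ≡ 1.
Smallest exponent giving 1 is 58.

58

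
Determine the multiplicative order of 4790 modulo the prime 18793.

18792

The order of 4790 must divide p − 1 = 18792 = 2^3 · 3^4 · 29.
Divisors: 1, 2, 3, 4, 6, 8, 9, 12, 18, 24, 27, 29, 36, 54, 58, 72, 81, 87, 108, 116, 162, 174, 216, 232, 261, 324, 348, 522, 648, 696, 783, 1044, 1566, 2088, 2349, 3132, 4698, 6264, 9396, 18792.
Check each in increasing order: 4790^1 ≡ 4790;  4790^2 ≡ 16640;  4790^3 ≡ 4487;  4790^4 ≡ 12331;  4790^6 ≡ 5866;  4790^8 ≡ 18191;  4790^9 ≡ 10542;  4790^12 ≡ 18766;  4790^18 ≡ 10755;  4790^24 ≡ 729;  4790^27 ≡ 1041;  4790^29 ≡ 13887;  4790^36 ≡ 17903;  4790^54 ≡ 12480;  4790^58 ≡ 13796;  4790^72 ≡ 2794;  4790^81 ≡ 5717;  4790^87 ≡ 9210;  4790^108 ≡ 12809;  4790^116 ≡ 12905;  4790^162 ≡ 3062;  4790^174 ≡ 11291;  4790^216 ≡ 7591;  4790^232 ≡ 14252;  4790^261 ≡ 8441;  4790^324 ≡ 16930;  4790^348 ≡ 13762;  4790^522 ≡ 6218;  4790^648 ≡ 12857;  4790^696 ≡ 15583;  4790^783 ≡ 16082;  4790^1044 ≡ 6323;  4790^1566 ≡ 1458;  4790^2088 ≡ 7618;  4790^2349 ≡ 12685;  4790^3132 ≡ 2155;  4790^4698 ≡ 3559;  4790^6264 ≡ 2154;  4790^9396 ≡ 18792;  4790^18792 ≡ 1.
Smallest exponent giving 1 is 18792.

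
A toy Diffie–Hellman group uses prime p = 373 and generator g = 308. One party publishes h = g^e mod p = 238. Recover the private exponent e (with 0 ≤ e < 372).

Baby-step giant-step with m = ceil(sqrt(372)) = 20.
Baby table (308^j mod 373 for j=0..19):
  0:1  1:308  2:122  3:276  4:337  5:102  6:84  7:135
  8:177  9:58  10:333  11:362  12:342  13:150  14:321  15:23
  16:370  17:195  18:7  19:291
Giant step factor: 308^(-20) ≡ 38 (mod 373).
Scan 238·38^i mod 373 for i = 0, 1, …:
  i=0: 238   i=1: 92   i=2: 139   i=3: 60
  i=4: 42   i=5: 104   i=6: 222   i=7: 230
  i=8: 161   i=9: 150
Match at i=9, j=13: e = 9·20 + 13 = 193.

193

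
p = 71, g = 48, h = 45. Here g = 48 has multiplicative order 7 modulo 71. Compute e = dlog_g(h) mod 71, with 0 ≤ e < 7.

Successive powers of 48 modulo 71:
  48^0=1  48^1=48  48^2=32  48^3=45
So 48^3 ≡ 45 (mod 71), giving e = 3.

3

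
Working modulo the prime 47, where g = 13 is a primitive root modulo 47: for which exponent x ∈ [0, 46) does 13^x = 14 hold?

Baby-step giant-step with m = ceil(sqrt(46)) = 7.
Baby table (13^j mod 47 for j=0..6):
  0:1  1:13  2:28  3:35  4:32  5:40  6:3
Giant step factor: 13^(-7) ≡ 41 (mod 47).
Scan 14·41^i mod 47 for i = 0, 1, …:
  i=0: 14   i=1: 10   i=2: 34   i=3: 31
  i=4: 2   i=5: 35
Match at i=5, j=3: x = 5·7 + 3 = 38.

38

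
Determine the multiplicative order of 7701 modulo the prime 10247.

The order of 7701 must divide p − 1 = 10246 = 2 · 47 · 109.
Divisors: 1, 2, 47, 94, 109, 218, 5123, 10246.
Check each in increasing order: 7701^1 ≡ 7701;  7701^2 ≡ 6012;  7701^47 ≡ 5625;  7701^94 ≡ 8136;  7701^109 ≡ 3238;  7701^218 ≡ 1963;  7701^5123 ≡ 1.
Smallest exponent giving 1 is 5123.

5123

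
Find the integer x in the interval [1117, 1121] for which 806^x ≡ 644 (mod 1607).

Compute 806^1117 mod 1607 = 644, then multiply by 806 repeatedly:
  806^1117=644
Found 644 at exponent 1117.

1117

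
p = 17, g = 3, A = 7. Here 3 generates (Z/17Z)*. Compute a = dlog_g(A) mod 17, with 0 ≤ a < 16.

11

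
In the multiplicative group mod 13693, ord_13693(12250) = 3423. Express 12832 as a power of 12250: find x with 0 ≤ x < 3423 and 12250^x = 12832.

Baby-step giant-step with m = ceil(sqrt(3423)) = 59.
Baby table (12250^j mod 13693 for j=0..58):
  0:1  1:12250  2:913  3:10762  4:11989  5:7825  6:5250  7:10172
  8:700  9:3182  10:9222  11:2250  12:12184  13:300  14:5276  15:40
  16:10745  17:9134  18:5997  19:305  20:11754  21:4605  22:9783  23:614
  24:4043  25:12862  26:7842  27:8105  28:12000  29:5645  30:1600  31:5317
  32:9342  33:7099  34:12200  35:4598  36:6191  37:7916  38:10867  39:11097
  40:7839  41:12434  42:9261  43:745  44:6712  45:9228  46:7285  47:3969
  48:10100  49:8745  50:5911  51:1166  52:1701  53:10197  54:5704  55:12314
  56:4412  57:729  58:2414
Giant step factor: 12250^(-59) ≡ 9664 (mod 13693).
Scan 12832·9664^i mod 13693 for i = 0, 1, …:
  i=0: 12832   i=1: 4640   i=2: 10078   i=3: 9176
  i=4: 996   i=5: 12858   i=6: 9430   i=7: 4605
Match at i=7, j=21: x = 7·59 + 21 = 434.

434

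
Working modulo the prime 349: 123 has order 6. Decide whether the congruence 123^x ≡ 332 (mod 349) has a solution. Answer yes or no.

⟨123⟩ has order 6; its elements mod 349 are {1, 122, 123, 226, 227, 348}.
332 is not in this set.

no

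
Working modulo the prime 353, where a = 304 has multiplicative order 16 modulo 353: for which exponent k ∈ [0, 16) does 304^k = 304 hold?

1

Successive powers of 304 modulo 353:
  304^0=1  304^1=304
So 304^1 ≡ 304 (mod 353), giving k = 1.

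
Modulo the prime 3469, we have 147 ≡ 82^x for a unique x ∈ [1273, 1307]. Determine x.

1292

Compute 82^1273 mod 3469 = 3379, then multiply by 82 repeatedly:
  82^1273=3379  82^1274=3027  82^1275=1915  82^1276=925  82^1277=3001
  82^1278=3252  82^1279=3020  82^1280=1341  82^1281=2423  82^1282=953
  82^1283=1828  82^1284=729  82^1285=805  82^1286=99  82^1287=1180
  82^1288=3097  82^1289=717  82^1290=3290  82^1291=2667  82^1292=147
Found 147 at exponent 1292.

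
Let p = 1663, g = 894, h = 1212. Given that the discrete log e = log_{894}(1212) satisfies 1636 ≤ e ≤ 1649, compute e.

1637

Compute 894^1636 mod 1663 = 46, then multiply by 894 repeatedly:
  894^1636=46  894^1637=1212
Found 1212 at exponent 1637.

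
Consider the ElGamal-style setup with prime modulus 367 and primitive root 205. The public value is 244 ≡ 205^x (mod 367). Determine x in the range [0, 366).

154

Baby-step giant-step with m = ceil(sqrt(366)) = 20.
Baby table (205^j mod 367 for j=0..19):
  0:1  1:205  2:187  3:167  4:104  5:34  6:364  7:119
  8:173  9:233  10:55  11:265  12:9  13:10  14:215  15:35
  16:202  17:306  18:340  19:337
Giant step factor: 205^(-20) ≡ 33 (mod 367).
Scan 244·33^i mod 367 for i = 0, 1, …:
  i=0: 244   i=1: 345   i=2: 8   i=3: 264
  i=4: 271   i=5: 135   i=6: 51   i=7: 215
Match at i=7, j=14: x = 7·20 + 14 = 154.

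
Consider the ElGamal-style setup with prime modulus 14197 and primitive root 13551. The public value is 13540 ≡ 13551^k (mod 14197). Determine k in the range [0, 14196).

3046

Baby-step giant-step with m = ceil(sqrt(14196)) = 120.
Baby table (13551^j mod 14197 for j=0..119):
  0:1  1:13551  2:5603  3:697  4:4042  5:1116  6:3111  7:6268
  8:11214  9:10423  10:10317  11:7808  12:10164  13:7267  14:4725  15:5
  16:10967  17:13818  18:3485  19:6013  20:5580  21:1358  22:2946  23:13479
  24:9524  25:8994  26:10646  27:8229  28:7941  29:9428  30:25  31:12244
  32:12302  33:3228  34:1671  35:13703  36:6790  37:533  38:10607  39:5029
  40:2379  41:10639  42:12751  43:11311  44:4549  45:125  46:4432  47:4722
  48:1943  49:8355  50:11727  51:5556  52:2665  53:10444  54:10948  55:11895
  56:10604  57:6967  58:13964  59:8548  60:625  61:7963  62:9413  63:9715
  64:13381  65:1847  66:13583  67:13325  68:9629  69:12149  70:2687  71:10429
  72:6441  73:13032  74:149  75:3125  76:11421  77:4474  78:5984  79:10117
  80:9235  81:11127  82:9837  83:5554  84:3957  85:13435  86:9554  87:3811
  88:8372  89:745  90:1428  91:317  92:8173  93:1526  94:7994  95:3584
  96:13044  97:6594  98:13573  99:5588  100:10387  101:5179  102:4858  103:13466
  104:3725  105:7140  106:1585  107:12471  108:7630  109:11576  110:3723  111:8432
  112:4576  113:11077  114:13743  115:9344  116:11698  117:10093  118:10542  119:4428
Giant step factor: 13551^(-120) ≡ 4242 (mod 14197).
Scan 13540·4242^i mod 14197 for i = 0, 1, …:
  i=0: 13540   i=1: 9815   i=2: 9626   i=3: 2920
  i=4: 6856   i=5: 7696   i=6: 7529   i=7: 8965
  i=8: 9964   i=9: 2819     …   i=24: 11032
  i=25: 4432
Match at i=25, j=46: k = 25·120 + 46 = 3046.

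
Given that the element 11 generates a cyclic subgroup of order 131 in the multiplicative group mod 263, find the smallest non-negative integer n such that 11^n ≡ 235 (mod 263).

Baby-step giant-step with m = ceil(sqrt(131)) = 12.
Baby table (11^j mod 263 for j=0..11):
  0:1  1:11  2:121  3:16  4:176  5:95  6:256  7:186
  8:205  9:151  10:83  11:124
Giant step factor: 11^(-12) ≡ 102 (mod 263).
Scan 235·102^i mod 263 for i = 0, 1, …:
  i=0: 235   i=1: 37   i=2: 92   i=3: 179
  i=4: 111   i=5: 13   i=6: 11
Match at i=6, j=1: n = 6·12 + 1 = 73.

73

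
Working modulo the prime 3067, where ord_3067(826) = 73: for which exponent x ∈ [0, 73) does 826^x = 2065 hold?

22

Baby-step giant-step with m = ceil(sqrt(73)) = 9.
Baby table (826^j mod 3067 for j=0..8):
  0:1  1:826  2:1402  3:1793  4:2724  5:1913  6:633  7:1468
  8:1103
Giant step factor: 826^(-9) ≡ 1405 (mod 3067).
Scan 2065·1405^i mod 3067 for i = 0, 1, …:
  i=0: 2065   i=1: 3010   i=2: 2724
Match at i=2, j=4: x = 2·9 + 4 = 22.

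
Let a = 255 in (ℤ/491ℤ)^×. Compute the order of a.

The order of 255 must divide p − 1 = 490 = 2 · 5 · 7^2.
Divisors: 1, 2, 5, 7, 10, 14, 35, 49, 70, 98, 245, 490.
Check each in increasing order: 255^1 ≡ 255;  255^2 ≡ 213;  255^5 ≡ 153;  255^7 ≡ 183;  255^10 ≡ 332;  255^14 ≡ 101;  255^35 ≡ 1.
Smallest exponent giving 1 is 35.

35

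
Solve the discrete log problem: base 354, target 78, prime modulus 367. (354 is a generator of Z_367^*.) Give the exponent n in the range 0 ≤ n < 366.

Baby-step giant-step with m = ceil(sqrt(366)) = 20.
Baby table (354^j mod 367 for j=0..19):
  0:1  1:354  2:169  3:5  4:302  5:111  6:25  7:42
  8:188  9:125  10:210  11:206  12:258  13:316  14:296  15:189
  16:112  17:12  18:211  19:193
Giant step factor: 354^(-20) ≡ 104 (mod 367).
Scan 78·104^i mod 367 for i = 0, 1, …:
  i=0: 78   i=1: 38   i=2: 282   i=3: 335
  i=4: 342   i=5: 336   i=6: 79   i=7: 142
  i=8: 88   i=9: 344   i=10: 177   i=11: 58
  i=12: 160   i=13: 125
Match at i=13, j=9: n = 13·20 + 9 = 269.

269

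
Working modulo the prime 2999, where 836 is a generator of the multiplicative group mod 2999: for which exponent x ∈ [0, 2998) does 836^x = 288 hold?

2514

Baby-step giant-step with m = ceil(sqrt(2998)) = 55.
Baby table (836^j mod 2999 for j=0..54):
  0:1  1:836  2:129  3:2879  4:1646  5:2514  6:2404  7:414
  8:1219  9:2423  10:1303  11:671  12:143  13:2587  14:453  15:834
  16:1456  17:2621  18:1886  19:2221  20:375  21:1604  22:391  23:2984
  24:2455  25:1064  26:1800  27:2301  28:1277  29:2927  30:2787  31:2708
  32:2642  33:1448  34:1931  35:854  36:182  37:2202  38:2485  39:2152
  40:2671  41:1700  42:2673  43:373  44:2931  45:133  46:225  47:2162
  48:2034  49:2990  50:1473  51:1838  52:1080  53:181  54:1366
Giant step factor: 836^(-55) ≡ 597 (mod 2999).
Scan 288·597^i mod 2999 for i = 0, 1, …:
  i=0: 288   i=1: 993   i=2: 2018   i=3: 2147
  i=4: 1186   i=5: 278   i=6: 1021   i=7: 740
  i=8: 927   i=9: 1603     …   i=44: 1802
  i=45: 2152
Match at i=45, j=39: x = 45·55 + 39 = 2514.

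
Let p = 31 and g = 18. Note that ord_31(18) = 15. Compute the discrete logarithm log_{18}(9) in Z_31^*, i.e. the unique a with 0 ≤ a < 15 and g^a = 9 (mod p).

Successive powers of 18 modulo 31:
  18^0=1  18^1=18  18^2=14  18^3=4  18^4=10  18^5=25
  18^6=16  18^7=9
So 18^7 ≡ 9 (mod 31), giving a = 7.

7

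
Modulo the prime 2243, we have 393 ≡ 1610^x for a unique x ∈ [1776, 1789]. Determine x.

1777

Compute 1610^1776 mod 2243 = 988, then multiply by 1610 repeatedly:
  1610^1776=988  1610^1777=393
Found 393 at exponent 1777.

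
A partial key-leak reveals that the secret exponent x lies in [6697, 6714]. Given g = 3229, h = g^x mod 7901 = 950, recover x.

6709

Compute 3229^6697 mod 7901 = 5062, then multiply by 3229 repeatedly:
  3229^6697=5062  3229^6698=5930  3229^6699=3847  3229^6700=1591  3229^6701=1689
  3229^6702=2091  3229^6703=4385  3229^6704=573  3229^6705=1383  3229^6706=1642
  3229^6707=447  3229^6708=5381  3229^6709=950
Found 950 at exponent 6709.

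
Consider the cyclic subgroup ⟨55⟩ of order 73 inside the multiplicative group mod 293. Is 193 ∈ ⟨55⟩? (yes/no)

no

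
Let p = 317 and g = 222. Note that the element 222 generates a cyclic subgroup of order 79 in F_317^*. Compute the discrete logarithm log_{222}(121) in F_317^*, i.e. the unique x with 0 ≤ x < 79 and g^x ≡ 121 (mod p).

8

Successive powers of 222 modulo 317:
  222^0=1  222^1=222  222^2=149  222^3=110  222^4=11  222^5=223
  222^6=54  222^7=259  222^8=121
So 222^8 ≡ 121 (mod 317), giving x = 8.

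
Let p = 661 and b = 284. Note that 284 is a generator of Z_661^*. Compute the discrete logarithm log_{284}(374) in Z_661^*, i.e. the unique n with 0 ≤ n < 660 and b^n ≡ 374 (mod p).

Baby-step giant-step with m = ceil(sqrt(660)) = 26.
Baby table (284^j mod 661 for j=0..25):
  0:1  1:284  2:14  3:10  4:196  5:140  6:100  7:638
  8:78  9:339  10:431  11:119  12:85  13:344  14:529  15:189
  16:135  17:2  18:568  19:28  20:20  21:392  22:280  23:200
  24:615  25:156
Giant step factor: 284^(-26) ≡ 350 (mod 661).
Scan 374·350^i mod 661 for i = 0, 1, …:
  i=0: 374   i=1: 22   i=2: 429   i=3: 103
  i=4: 356   i=5: 332   i=6: 525   i=7: 653
  i=8: 505   i=9: 263     …   i=20: 34
  i=21: 2
Match at i=21, j=17: n = 21·26 + 17 = 563.

563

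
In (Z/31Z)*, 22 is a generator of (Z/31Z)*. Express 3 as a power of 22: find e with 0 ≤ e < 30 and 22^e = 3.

23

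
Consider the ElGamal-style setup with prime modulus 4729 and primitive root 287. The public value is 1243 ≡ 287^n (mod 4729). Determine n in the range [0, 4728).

3942

Baby-step giant-step with m = ceil(sqrt(4728)) = 69.
Baby table (287^j mod 4729 for j=0..68):
  0:1  1:287  2:1976  3:4361  4:3151  5:1098  6:3012  7:3766
  8:2630  9:2899  10:4438  11:1605  12:1922  13:3050  14:485  15:2054
  16:3102  17:1222  18:768  19:2882  20:4288  21:1116  22:3449  23:1502
  24:735  25:2869  26:557  27:3802  28:3504  29:3100  30:648  31:1545
  32:3618  33:2715  34:3649  35:2154  36:3428  37:204  38:1800  39:1139
  40:592  41:4389  42:1729  43:4407  44:2166  45:2143  46:271  47:2113
  48:1119  49:4310  50:2701  51:4360  52:2864  53:3851  54:3380  55:615
  56:1532  57:4616  58:672  59:3704  60:3752  61:3341  62:3609  63:132
  64:52  65:737  66:3443  67:4509  68:3066
Giant step factor: 287^(-69) ≡ 3737 (mod 4729).
Scan 1243·3737^i mod 4729 for i = 0, 1, …:
  i=0: 1243   i=1: 1213   i=2: 2599   i=3: 3826
  i=4: 1995   i=5: 2411   i=6: 1162   i=7: 1172
  i=8: 710   i=9: 301     …   i=56: 1575
  i=57: 2899
Match at i=57, j=9: n = 57·69 + 9 = 3942.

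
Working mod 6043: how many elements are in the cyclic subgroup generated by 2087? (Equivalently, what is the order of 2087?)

The order of 2087 must divide p − 1 = 6042 = 2 · 3 · 19 · 53.
Divisors: 1, 2, 3, 6, 19, 38, 53, 57, 106, 114, 159, 318, 1007, 2014, 3021, 6042.
Check each in increasing order: 2087^1 ≡ 2087;  2087^2 ≡ 4609;  2087^3 ≡ 4570;  2087^6 ≡ 292;  2087^19 ≡ 811;  2087^38 ≡ 5077;  2087^53 ≡ 962;  2087^57 ≡ 2164;  2087^106 ≡ 865;  2087^114 ≡ 5614;  2087^159 ≡ 4239;  2087^318 ≡ 3282;  2087^1007 ≡ 1.
Smallest exponent giving 1 is 1007.

1007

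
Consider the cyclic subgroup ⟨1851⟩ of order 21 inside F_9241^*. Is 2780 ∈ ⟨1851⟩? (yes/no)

yes

⟨1851⟩ has order 21; its elements mod 9241 are {1, 166, 1465, 1851, 2313, 2780, 2924, 3053, 4102, 4852, 5077, 5881, 5941, 6339, 6660, 7031, 7645, 7784, 8041, 8671, 9074}.
2780 is in this set.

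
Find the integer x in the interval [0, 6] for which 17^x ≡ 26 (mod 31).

5

Compute 17^0 mod 31 = 1, then multiply by 17 repeatedly:
  17^0=1  17^1=17  17^2=10  17^3=15  17^4=7
  17^5=26
Found 26 at exponent 5.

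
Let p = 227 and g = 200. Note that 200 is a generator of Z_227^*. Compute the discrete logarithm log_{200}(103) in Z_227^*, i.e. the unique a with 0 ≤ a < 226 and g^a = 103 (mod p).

130

Baby-step giant-step with m = ceil(sqrt(226)) = 16.
Baby table (200^j mod 227 for j=0..15):
  0:1  1:200  2:48  3:66  4:34  5:217  6:43  7:201
  8:21  9:114  10:100  11:24  12:33  13:17  14:222  15:135
Giant step factor: 200^(-16) ≡ 192 (mod 227).
Scan 103·192^i mod 227 for i = 0, 1, …:
  i=0: 103   i=1: 27   i=2: 190   i=3: 160
  i=4: 75   i=5: 99   i=6: 167   i=7: 57
  i=8: 48
Match at i=8, j=2: a = 8·16 + 2 = 130.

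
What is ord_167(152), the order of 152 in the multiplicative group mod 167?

83

The order of 152 must divide p − 1 = 166 = 2 · 83.
Divisors: 1, 2, 83, 166.
Check each in increasing order: 152^1 ≡ 152;  152^2 ≡ 58;  152^83 ≡ 1.
Smallest exponent giving 1 is 83.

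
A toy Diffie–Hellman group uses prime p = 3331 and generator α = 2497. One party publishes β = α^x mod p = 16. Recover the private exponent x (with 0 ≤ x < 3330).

Baby-step giant-step with m = ceil(sqrt(3330)) = 58.
Baby table (2497^j mod 3331 for j=0..57):
  0:1  1:2497  2:2708  3:3277  4:1733  5:332  6:2916  7:3017
  8:2058  9:2424  10:301  11:2122  12:2344  13:401  14:1997  15:2
  16:1663  17:2085  18:3223  19:135  20:664  21:2501  22:2703  23:785
  24:1517  25:602  26:913  27:1357  28:802  29:663  30:4  31:3326
  32:839  33:3115  34:270  35:1328  36:1671  37:2075  38:1570  39:3034
  40:1204  41:1826  42:2714  43:1604  44:1326  45:8  46:3321  47:1678
  48:2899  49:540  50:2656  51:11  52:819  53:3140  54:2737  55:2408
  56:321  57:2097
Giant step factor: 2497^(-58) ≡ 1002 (mod 3331).
Scan 16·1002^i mod 3331 for i = 0, 1, …:
  i=0: 16   i=1: 2708
Match at i=1, j=2: x = 1·58 + 2 = 60.

60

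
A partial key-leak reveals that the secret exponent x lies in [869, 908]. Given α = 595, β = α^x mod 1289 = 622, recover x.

900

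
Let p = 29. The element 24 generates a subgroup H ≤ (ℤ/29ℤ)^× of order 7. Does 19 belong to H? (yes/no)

⟨24⟩ has order 7; its elements mod 29 are {1, 7, 16, 20, 23, 24, 25}.
19 is not in this set.

no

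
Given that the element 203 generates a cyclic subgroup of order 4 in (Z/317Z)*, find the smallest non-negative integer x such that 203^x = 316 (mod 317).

2

Successive powers of 203 modulo 317:
  203^0=1  203^1=203  203^2=316
So 203^2 ≡ 316 (mod 317), giving x = 2.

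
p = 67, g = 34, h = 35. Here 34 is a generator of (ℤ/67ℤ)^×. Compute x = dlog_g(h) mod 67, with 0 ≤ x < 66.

Baby-step giant-step with m = ceil(sqrt(66)) = 9.
Baby table (34^j mod 67 for j=0..8):
  0:1  1:34  2:17  3:42  4:21  5:44  6:22  7:11
  8:39
Giant step factor: 34^(-9) ≡ 43 (mod 67).
Scan 35·43^i mod 67 for i = 0, 1, …:
  i=0: 35   i=1: 31   i=2: 60   i=3: 34
Match at i=3, j=1: x = 3·9 + 1 = 28.

28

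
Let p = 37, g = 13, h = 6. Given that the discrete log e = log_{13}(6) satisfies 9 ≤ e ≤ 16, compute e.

Compute 13^9 mod 37 = 6, then multiply by 13 repeatedly:
  13^9=6
Found 6 at exponent 9.

9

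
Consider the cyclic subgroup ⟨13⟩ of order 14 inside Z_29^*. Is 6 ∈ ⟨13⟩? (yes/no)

6 ∈ ⟨13⟩ iff 6^14 ≡ 1 (mod 29), since |⟨13⟩| = 14.
6^14 mod 29 = 1.
Since 1 = 1, 6 lies in the subgroup.

yes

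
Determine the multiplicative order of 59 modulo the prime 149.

148

The order of 59 must divide p − 1 = 148 = 2^2 · 37.
Divisors: 1, 2, 4, 37, 74, 148.
Check each in increasing order: 59^1 ≡ 59;  59^2 ≡ 54;  59^4 ≡ 85;  59^37 ≡ 105;  59^74 ≡ 148;  59^148 ≡ 1.
Smallest exponent giving 1 is 148.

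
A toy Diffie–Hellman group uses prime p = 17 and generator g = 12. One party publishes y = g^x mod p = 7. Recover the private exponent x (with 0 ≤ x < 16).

Successive powers of 12 modulo 17:
  12^0=1  12^1=12  12^2=8  12^3=11  12^4=13  12^5=3
  12^6=2  12^7=7
So 12^7 ≡ 7 (mod 17), giving x = 7.

7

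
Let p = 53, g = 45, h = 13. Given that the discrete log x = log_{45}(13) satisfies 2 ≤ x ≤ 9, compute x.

8

Compute 45^2 mod 53 = 11, then multiply by 45 repeatedly:
  45^2=11  45^3=18  45^4=15  45^5=39  45^6=6
  45^7=5  45^8=13
Found 13 at exponent 8.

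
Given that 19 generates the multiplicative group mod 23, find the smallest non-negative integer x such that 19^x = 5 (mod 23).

3

Successive powers of 19 modulo 23:
  19^0=1  19^1=19  19^2=16  19^3=5
So 19^3 ≡ 5 (mod 23), giving x = 3.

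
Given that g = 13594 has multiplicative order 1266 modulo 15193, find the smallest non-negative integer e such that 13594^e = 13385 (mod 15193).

425

Baby-step giant-step with m = ceil(sqrt(1266)) = 36.
Baby table (13594^j mod 15193 for j=0..35):
  0:1  1:13594  2:4377  3:5150  4:14949  5:10331  6:10715  7:4419
  8:13957  9:1274  10:13929  11:467  12:12917  13:8197  14:4556  15:7596
  16:8396  17:5408  18:12618  19:122  20:2431  21:2239  22:5387  23:618
  24:14556  25:632  26:7363  27:1138  28:3498  29:12915  30:11395  31:10995
  32:12489  33:8884  34:15132  35:6381
Giant step factor: 13594^(-36) ≡ 5001 (mod 15193).
Scan 13385·5001^i mod 15193 for i = 0, 1, …:
  i=0: 13385   i=1: 13220   i=2: 8477   i=3: 5007
  i=4: 1943   i=5: 8616   i=6: 1268   i=7: 5787
  i=8: 13315   i=9: 12589   i=10: 12990   i=11: 12915
Match at i=11, j=29: e = 11·36 + 29 = 425.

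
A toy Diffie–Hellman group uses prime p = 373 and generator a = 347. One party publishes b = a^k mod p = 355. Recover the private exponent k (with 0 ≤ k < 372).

Baby-step giant-step with m = ceil(sqrt(372)) = 20.
Baby table (347^j mod 373 for j=0..19):
  0:1  1:347  2:303  3:328  4:51  5:166  6:160  7:316
  8:363  9:260  10:327  11:77  12:236  13:205  14:265  15:197
  16:100  17:11  18:87  19:349
Giant step factor: 347^(-20) ≡ 107 (mod 373).
Scan 355·107^i mod 373 for i = 0, 1, …:
  i=0: 355   i=1: 312   i=2: 187   i=3: 240
  i=4: 316
Match at i=4, j=7: k = 4·20 + 7 = 87.

87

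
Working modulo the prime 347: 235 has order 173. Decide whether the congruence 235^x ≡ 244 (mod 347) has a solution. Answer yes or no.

yes

244 ∈ ⟨235⟩ iff 244^173 ≡ 1 (mod 347), since |⟨235⟩| = 173.
244^173 mod 347 = 1.
Since 1 = 1, 244 lies in the subgroup.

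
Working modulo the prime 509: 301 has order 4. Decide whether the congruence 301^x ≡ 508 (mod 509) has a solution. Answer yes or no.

⟨301⟩ has order 4; its elements mod 509 are {1, 208, 301, 508}.
508 is in this set.

yes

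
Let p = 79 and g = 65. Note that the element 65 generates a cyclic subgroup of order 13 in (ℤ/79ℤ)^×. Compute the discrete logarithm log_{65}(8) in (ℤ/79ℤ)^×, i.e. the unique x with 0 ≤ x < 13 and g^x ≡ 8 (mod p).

5

Successive powers of 65 modulo 79:
  65^0=1  65^1=65  65^2=38  65^3=21  65^4=22  65^5=8
So 65^5 ≡ 8 (mod 79), giving x = 5.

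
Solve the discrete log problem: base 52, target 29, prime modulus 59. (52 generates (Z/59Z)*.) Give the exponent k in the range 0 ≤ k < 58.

Baby-step giant-step with m = ceil(sqrt(58)) = 8.
Baby table (52^j mod 59 for j=0..7):
  0:1  1:52  2:49  3:11  4:41  5:8  6:3  7:38
Giant step factor: 52^(-8) ≡ 57 (mod 59).
Scan 29·57^i mod 59 for i = 0, 1, …:
  i=0: 29   i=1: 1
Match at i=1, j=0: k = 1·8 + 0 = 8.

8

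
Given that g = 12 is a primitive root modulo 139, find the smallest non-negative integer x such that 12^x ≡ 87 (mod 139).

93

Baby-step giant-step with m = ceil(sqrt(138)) = 12.
Baby table (12^j mod 139 for j=0..11):
  0:1  1:12  2:5  3:60  4:25  5:22  6:125  7:110
  8:69  9:133  10:67  11:109
Giant step factor: 12^(-12) ≡ 100 (mod 139).
Scan 87·100^i mod 139 for i = 0, 1, …:
  i=0: 87   i=1: 82   i=2: 138   i=3: 39
  i=4: 8   i=5: 105   i=6: 75   i=7: 133
Match at i=7, j=9: x = 7·12 + 9 = 93.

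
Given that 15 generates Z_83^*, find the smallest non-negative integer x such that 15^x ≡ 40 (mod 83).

Baby-step giant-step with m = ceil(sqrt(82)) = 10.
Baby table (15^j mod 83 for j=0..9):
  0:1  1:15  2:59  3:55  4:78  5:8  6:37  7:57
  8:25  9:43
Giant step factor: 15^(-10) ≡ 48 (mod 83).
Scan 40·48^i mod 83 for i = 0, 1, …:
  i=0: 40   i=1: 11   i=2: 30   i=3: 29
  i=4: 64   i=5: 1
Match at i=5, j=0: x = 5·10 + 0 = 50.

50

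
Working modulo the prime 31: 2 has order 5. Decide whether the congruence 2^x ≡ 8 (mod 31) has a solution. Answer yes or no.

⟨2⟩ has order 5; its elements mod 31 are {1, 2, 4, 8, 16}.
8 is in this set.

yes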